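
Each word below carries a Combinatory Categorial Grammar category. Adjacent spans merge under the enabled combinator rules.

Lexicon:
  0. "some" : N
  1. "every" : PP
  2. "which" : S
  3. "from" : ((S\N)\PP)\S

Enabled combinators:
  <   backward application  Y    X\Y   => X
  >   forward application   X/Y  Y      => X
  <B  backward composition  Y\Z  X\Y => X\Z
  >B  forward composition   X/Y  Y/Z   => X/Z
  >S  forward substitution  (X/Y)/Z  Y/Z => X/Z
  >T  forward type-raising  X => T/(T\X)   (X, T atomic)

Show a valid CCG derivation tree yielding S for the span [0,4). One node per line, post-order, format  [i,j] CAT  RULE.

[0,4] S   >
  [0,1] S/(S\N)   >T
    [0,1] "some" : N
  [1,4] S\N   <
    [1,2] "every" : PP
    [2,4] (S\N)\PP   <
      [2,3] "which" : S
      [3,4] "from" : ((S\N)\PP)\S

[0,1] N  lex  "some"
[0,1] S/(S\N)  >T
[1,2] PP  lex  "every"
[2,3] S  lex  "which"
[3,4] ((S\N)\PP)\S  lex  "from"
[2,4] (S\N)\PP  <  k=3
[1,4] S\N  <  k=2
[0,4] S  >  k=1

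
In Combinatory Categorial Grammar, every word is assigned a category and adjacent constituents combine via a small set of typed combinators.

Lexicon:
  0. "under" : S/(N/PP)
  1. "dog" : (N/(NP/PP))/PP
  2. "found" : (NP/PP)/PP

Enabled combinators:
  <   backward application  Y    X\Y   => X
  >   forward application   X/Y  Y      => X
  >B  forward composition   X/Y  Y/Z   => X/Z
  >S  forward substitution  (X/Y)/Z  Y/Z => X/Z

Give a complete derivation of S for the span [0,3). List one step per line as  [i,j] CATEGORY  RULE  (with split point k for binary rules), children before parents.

[0,1] S/(N/PP)  lex  "under"
[1,2] (N/(NP/PP))/PP  lex  "dog"
[2,3] (NP/PP)/PP  lex  "found"
[1,3] N/PP  >S  k=2
[0,3] S  >  k=1

[0,3] S   >
  [0,1] "under" : S/(N/PP)
  [1,3] N/PP   >S
    [1,2] "dog" : (N/(NP/PP))/PP
    [2,3] "found" : (NP/PP)/PP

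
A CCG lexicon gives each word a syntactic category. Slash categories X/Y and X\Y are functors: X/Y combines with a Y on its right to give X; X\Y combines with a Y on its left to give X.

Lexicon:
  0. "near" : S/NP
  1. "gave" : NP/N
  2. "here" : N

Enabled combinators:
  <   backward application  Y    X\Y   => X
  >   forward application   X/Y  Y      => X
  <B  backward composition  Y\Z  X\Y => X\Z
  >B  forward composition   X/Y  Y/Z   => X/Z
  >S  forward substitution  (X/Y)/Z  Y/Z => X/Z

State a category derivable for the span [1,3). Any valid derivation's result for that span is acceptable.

NP

[0,3] S   >
  [0,1] "near" : S/NP
  [1,3] NP   >
    [1,2] "gave" : NP/N
    [2,3] "here" : N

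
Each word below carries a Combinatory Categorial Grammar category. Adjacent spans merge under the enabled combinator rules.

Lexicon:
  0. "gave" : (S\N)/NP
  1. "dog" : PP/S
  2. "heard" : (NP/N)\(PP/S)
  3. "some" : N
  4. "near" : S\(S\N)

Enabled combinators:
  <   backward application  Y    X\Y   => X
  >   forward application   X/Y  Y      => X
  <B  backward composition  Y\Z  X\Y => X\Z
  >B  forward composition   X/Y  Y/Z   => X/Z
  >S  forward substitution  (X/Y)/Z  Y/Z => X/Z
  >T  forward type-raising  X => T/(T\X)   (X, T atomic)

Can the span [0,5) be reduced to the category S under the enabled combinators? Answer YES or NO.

YES

[0,5] S   <
  [0,4] S\N   >
    [0,1] "gave" : (S\N)/NP
    [1,4] NP   >
      [1,3] NP/N   <
        [1,2] "dog" : PP/S
        [2,3] "heard" : (NP/N)\(PP/S)
      [3,4] "some" : N
  [4,5] "near" : S\(S\N)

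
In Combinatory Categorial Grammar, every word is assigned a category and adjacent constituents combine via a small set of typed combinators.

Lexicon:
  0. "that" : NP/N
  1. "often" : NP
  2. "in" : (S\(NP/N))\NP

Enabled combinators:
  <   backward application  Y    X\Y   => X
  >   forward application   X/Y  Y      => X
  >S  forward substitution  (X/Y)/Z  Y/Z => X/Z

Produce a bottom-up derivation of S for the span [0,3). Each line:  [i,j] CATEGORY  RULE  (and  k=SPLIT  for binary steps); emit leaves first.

[0,3] S   <
  [0,1] "that" : NP/N
  [1,3] S\(NP/N)   <
    [1,2] "often" : NP
    [2,3] "in" : (S\(NP/N))\NP

[0,1] NP/N  lex  "that"
[1,2] NP  lex  "often"
[2,3] (S\(NP/N))\NP  lex  "in"
[1,3] S\(NP/N)  <  k=2
[0,3] S  <  k=1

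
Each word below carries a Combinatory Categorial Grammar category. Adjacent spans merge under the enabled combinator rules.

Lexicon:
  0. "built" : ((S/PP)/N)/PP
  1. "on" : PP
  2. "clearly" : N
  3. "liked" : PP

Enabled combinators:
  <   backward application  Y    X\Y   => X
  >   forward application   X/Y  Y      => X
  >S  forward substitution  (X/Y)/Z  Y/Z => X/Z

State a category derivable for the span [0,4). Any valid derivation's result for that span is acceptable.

[0,4] S   >
  [0,3] S/PP   >
    [0,2] (S/PP)/N   >
      [0,1] "built" : ((S/PP)/N)/PP
      [1,2] "on" : PP
    [2,3] "clearly" : N
  [3,4] "liked" : PP

S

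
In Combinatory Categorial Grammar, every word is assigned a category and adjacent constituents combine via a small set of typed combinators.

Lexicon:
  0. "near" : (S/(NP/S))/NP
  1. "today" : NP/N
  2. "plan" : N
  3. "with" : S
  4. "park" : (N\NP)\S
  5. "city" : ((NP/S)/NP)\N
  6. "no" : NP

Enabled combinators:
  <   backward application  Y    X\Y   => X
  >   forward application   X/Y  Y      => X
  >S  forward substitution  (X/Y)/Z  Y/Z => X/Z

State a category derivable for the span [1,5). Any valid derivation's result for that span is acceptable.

[0,7] S   >
  [0,6] S/NP   >S
    [0,1] "near" : (S/(NP/S))/NP
    [1,6] (NP/S)/NP   <
      [1,5] N   <
        [1,3] NP   >
          [1,2] "today" : NP/N
          [2,3] "plan" : N
        [3,5] N\NP   <
          [3,4] "with" : S
          [4,5] "park" : (N\NP)\S
      [5,6] "city" : ((NP/S)/NP)\N
  [6,7] "no" : NP

N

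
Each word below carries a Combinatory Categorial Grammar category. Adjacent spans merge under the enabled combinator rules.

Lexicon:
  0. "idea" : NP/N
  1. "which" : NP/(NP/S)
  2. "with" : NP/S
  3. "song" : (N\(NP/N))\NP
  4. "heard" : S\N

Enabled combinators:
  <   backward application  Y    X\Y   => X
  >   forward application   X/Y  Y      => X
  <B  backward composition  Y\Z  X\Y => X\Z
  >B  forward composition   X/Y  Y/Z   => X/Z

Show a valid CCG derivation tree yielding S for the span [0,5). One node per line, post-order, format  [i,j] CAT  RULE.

[0,5] S   <
  [0,4] N   <
    [0,1] "idea" : NP/N
    [1,4] N\(NP/N)   <
      [1,3] NP   >
        [1,2] "which" : NP/(NP/S)
        [2,3] "with" : NP/S
      [3,4] "song" : (N\(NP/N))\NP
  [4,5] "heard" : S\N

[0,1] NP/N  lex  "idea"
[1,2] NP/(NP/S)  lex  "which"
[2,3] NP/S  lex  "with"
[1,3] NP  >  k=2
[3,4] (N\(NP/N))\NP  lex  "song"
[1,4] N\(NP/N)  <  k=3
[0,4] N  <  k=1
[4,5] S\N  lex  "heard"
[0,5] S  <  k=4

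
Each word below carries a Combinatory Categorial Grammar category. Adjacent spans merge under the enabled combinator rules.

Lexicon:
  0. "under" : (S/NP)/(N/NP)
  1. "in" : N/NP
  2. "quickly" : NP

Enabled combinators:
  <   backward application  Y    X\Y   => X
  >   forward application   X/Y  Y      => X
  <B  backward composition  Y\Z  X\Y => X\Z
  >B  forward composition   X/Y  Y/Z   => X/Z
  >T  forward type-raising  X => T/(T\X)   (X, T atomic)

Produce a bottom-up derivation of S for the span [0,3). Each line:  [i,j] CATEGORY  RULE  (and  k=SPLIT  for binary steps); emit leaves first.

[0,1] (S/NP)/(N/NP)  lex  "under"
[1,2] N/NP  lex  "in"
[0,2] S/NP  >  k=1
[2,3] NP  lex  "quickly"
[0,3] S  >  k=2

[0,3] S   >
  [0,2] S/NP   >
    [0,1] "under" : (S/NP)/(N/NP)
    [1,2] "in" : N/NP
  [2,3] "quickly" : NP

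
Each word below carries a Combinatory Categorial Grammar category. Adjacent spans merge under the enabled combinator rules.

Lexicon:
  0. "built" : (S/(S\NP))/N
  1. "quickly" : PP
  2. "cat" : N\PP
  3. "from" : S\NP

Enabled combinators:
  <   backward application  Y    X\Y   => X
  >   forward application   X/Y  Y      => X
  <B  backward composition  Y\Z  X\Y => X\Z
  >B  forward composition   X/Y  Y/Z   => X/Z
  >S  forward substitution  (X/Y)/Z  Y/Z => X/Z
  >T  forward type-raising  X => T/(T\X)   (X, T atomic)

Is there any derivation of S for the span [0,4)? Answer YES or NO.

YES

[0,4] S   >
  [0,3] S/(S\NP)   >
    [0,1] "built" : (S/(S\NP))/N
    [1,3] N   <
      [1,2] "quickly" : PP
      [2,3] "cat" : N\PP
  [3,4] "from" : S\NP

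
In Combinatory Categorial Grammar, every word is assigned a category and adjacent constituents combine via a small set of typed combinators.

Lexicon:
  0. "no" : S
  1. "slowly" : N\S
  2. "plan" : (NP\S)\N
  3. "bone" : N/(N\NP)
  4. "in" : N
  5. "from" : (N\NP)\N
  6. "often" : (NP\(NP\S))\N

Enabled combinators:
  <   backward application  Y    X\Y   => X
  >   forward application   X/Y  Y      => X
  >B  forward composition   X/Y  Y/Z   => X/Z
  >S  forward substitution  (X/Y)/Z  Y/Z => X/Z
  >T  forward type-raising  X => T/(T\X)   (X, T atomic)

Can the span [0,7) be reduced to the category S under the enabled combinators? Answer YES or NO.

NO

S N\S (NP\S)\N N/(N\NP) N (N\NP)\N (NP\(NP\S))\N
CKY chart[0,7] = {N/(N\NP), NP, NP/(NP\NP), PP/(PP\NP), S/(S\NP)}; S ∉ chart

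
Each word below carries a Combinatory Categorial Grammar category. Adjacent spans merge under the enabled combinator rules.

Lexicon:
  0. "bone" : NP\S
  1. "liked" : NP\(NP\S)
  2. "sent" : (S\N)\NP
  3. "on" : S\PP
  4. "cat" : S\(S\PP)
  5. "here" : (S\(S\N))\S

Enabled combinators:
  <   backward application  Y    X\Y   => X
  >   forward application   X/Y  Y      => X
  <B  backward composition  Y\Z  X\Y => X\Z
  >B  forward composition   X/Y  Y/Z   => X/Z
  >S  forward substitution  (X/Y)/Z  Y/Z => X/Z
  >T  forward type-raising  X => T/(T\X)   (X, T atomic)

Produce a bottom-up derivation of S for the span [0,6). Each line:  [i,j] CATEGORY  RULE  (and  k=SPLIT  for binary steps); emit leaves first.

[0,6] S   <
  [0,3] S\N   <
    [0,2] NP   <
      [0,1] "bone" : NP\S
      [1,2] "liked" : NP\(NP\S)
    [2,3] "sent" : (S\N)\NP
  [3,6] S\(S\N)   <
    [3,5] S   <
      [3,4] "on" : S\PP
      [4,5] "cat" : S\(S\PP)
    [5,6] "here" : (S\(S\N))\S

[0,1] NP\S  lex  "bone"
[1,2] NP\(NP\S)  lex  "liked"
[0,2] NP  <  k=1
[2,3] (S\N)\NP  lex  "sent"
[0,3] S\N  <  k=2
[3,4] S\PP  lex  "on"
[4,5] S\(S\PP)  lex  "cat"
[3,5] S  <  k=4
[5,6] (S\(S\N))\S  lex  "here"
[3,6] S\(S\N)  <  k=5
[0,6] S  <  k=3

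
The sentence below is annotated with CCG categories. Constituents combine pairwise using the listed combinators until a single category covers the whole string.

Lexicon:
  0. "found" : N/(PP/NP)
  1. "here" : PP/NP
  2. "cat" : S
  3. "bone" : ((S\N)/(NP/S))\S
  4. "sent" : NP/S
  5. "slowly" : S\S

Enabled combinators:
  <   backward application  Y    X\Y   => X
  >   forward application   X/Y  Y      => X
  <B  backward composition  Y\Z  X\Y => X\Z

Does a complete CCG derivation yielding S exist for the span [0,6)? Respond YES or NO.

[0,6] S   <
  [0,2] N   >
    [0,1] "found" : N/(PP/NP)
    [1,2] "here" : PP/NP
  [2,6] S\N   <B
    [2,5] S\N   >
      [2,4] (S\N)/(NP/S)   <
        [2,3] "cat" : S
        [3,4] "bone" : ((S\N)/(NP/S))\S
      [4,5] "sent" : NP/S
    [5,6] "slowly" : S\S

YES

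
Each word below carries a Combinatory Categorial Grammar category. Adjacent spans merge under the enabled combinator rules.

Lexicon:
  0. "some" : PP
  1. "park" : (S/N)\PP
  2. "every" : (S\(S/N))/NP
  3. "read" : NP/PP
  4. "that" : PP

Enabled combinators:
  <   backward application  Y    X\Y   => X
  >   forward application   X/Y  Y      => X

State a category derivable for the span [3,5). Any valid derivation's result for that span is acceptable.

NP

[0,5] S   <
  [0,2] S/N   <
    [0,1] "some" : PP
    [1,2] "park" : (S/N)\PP
  [2,5] S\(S/N)   >
    [2,3] "every" : (S\(S/N))/NP
    [3,5] NP   >
      [3,4] "read" : NP/PP
      [4,5] "that" : PP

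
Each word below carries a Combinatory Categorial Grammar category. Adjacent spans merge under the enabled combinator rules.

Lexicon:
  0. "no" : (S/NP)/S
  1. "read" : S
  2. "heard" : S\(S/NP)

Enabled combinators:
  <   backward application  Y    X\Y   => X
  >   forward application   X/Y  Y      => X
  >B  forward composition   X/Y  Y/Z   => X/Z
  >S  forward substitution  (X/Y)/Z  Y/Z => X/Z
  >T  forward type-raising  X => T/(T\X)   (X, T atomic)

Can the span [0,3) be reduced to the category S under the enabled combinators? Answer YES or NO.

YES

[0,3] S   <
  [0,2] S/NP   >
    [0,1] "no" : (S/NP)/S
    [1,2] "read" : S
  [2,3] "heard" : S\(S/NP)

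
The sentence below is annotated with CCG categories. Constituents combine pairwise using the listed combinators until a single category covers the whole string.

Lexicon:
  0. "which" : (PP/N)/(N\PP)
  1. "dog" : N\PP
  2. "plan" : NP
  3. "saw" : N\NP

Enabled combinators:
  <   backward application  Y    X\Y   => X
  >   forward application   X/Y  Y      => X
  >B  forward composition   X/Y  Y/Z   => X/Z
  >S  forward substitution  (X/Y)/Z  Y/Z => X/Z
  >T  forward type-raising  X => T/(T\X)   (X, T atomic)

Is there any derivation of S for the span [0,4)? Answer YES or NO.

(PP/N)/(N\PP) N\PP NP N\NP
CKY chart[0,4] = {N/(N\PP), NP/(NP\PP), PP, PP/(N\N), PP/(PP\PP), S/(S\PP)}; S ∉ chart

NO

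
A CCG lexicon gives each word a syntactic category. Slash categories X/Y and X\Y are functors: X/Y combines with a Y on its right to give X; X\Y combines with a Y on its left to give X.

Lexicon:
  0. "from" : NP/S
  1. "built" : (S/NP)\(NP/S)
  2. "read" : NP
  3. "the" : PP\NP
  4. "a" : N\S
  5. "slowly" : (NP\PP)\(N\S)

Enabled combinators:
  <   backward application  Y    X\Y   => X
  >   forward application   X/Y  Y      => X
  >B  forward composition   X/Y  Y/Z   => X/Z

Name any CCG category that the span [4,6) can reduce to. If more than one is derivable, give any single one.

NP\PP

[0,6] S   >
  [0,2] S/NP   <
    [0,1] "from" : NP/S
    [1,2] "built" : (S/NP)\(NP/S)
  [2,6] NP   <
    [2,4] PP   <
      [2,3] "read" : NP
      [3,4] "the" : PP\NP
    [4,6] NP\PP   <
      [4,5] "a" : N\S
      [5,6] "slowly" : (NP\PP)\(N\S)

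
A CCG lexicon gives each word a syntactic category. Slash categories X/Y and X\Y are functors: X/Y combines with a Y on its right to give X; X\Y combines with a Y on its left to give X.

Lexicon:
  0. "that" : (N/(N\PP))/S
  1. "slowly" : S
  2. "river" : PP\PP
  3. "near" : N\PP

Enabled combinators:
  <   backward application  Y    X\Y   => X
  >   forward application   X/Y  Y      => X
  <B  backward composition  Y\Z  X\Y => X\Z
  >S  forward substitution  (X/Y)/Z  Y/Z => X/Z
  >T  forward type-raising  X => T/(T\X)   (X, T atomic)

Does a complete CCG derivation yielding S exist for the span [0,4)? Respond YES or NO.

(N/(N\PP))/S S PP\PP N\PP
CKY chart[0,4] = {N, N/(N\N), NP/(NP\N), PP/(PP\N), S/(S\N)}; S ∉ chart

NO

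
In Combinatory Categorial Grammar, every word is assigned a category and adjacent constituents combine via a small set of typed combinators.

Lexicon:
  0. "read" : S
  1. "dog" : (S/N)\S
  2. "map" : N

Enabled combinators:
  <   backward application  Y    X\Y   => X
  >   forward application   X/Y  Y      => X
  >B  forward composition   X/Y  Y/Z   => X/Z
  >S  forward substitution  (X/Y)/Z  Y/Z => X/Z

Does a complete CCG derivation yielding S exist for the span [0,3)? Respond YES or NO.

YES

[0,3] S   >
  [0,2] S/N   <
    [0,1] "read" : S
    [1,2] "dog" : (S/N)\S
  [2,3] "map" : N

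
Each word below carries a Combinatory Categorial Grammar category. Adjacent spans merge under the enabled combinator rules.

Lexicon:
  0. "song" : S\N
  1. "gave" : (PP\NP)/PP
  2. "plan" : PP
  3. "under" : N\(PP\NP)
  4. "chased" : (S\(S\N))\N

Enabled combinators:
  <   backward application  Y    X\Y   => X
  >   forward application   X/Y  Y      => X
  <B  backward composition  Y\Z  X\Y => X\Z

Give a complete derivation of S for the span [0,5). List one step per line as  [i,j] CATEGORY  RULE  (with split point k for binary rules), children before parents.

[0,1] S\N  lex  "song"
[1,2] (PP\NP)/PP  lex  "gave"
[2,3] PP  lex  "plan"
[1,3] PP\NP  >  k=2
[3,4] N\(PP\NP)  lex  "under"
[1,4] N  <  k=3
[4,5] (S\(S\N))\N  lex  "chased"
[1,5] S\(S\N)  <  k=4
[0,5] S  <  k=1

[0,5] S   <
  [0,1] "song" : S\N
  [1,5] S\(S\N)   <
    [1,4] N   <
      [1,3] PP\NP   >
        [1,2] "gave" : (PP\NP)/PP
        [2,3] "plan" : PP
      [3,4] "under" : N\(PP\NP)
    [4,5] "chased" : (S\(S\N))\N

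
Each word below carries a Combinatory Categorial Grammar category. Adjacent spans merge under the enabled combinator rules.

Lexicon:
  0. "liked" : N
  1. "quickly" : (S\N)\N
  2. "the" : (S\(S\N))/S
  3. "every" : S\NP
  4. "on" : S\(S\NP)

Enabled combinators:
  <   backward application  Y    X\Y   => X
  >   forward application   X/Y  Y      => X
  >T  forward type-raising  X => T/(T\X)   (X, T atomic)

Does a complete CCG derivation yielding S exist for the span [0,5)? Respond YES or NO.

[0,5] S   <
  [0,2] S\N   <
    [0,1] "liked" : N
    [1,2] "quickly" : (S\N)\N
  [2,5] S\(S\N)   >
    [2,3] "the" : (S\(S\N))/S
    [3,5] S   <
      [3,4] "every" : S\NP
      [4,5] "on" : S\(S\NP)

YES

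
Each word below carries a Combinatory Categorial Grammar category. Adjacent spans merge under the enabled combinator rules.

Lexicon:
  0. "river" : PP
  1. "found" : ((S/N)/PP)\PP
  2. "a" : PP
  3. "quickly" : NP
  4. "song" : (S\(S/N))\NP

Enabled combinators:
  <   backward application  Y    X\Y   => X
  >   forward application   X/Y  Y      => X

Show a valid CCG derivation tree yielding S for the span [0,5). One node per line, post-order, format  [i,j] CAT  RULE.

[0,1] PP  lex  "river"
[1,2] ((S/N)/PP)\PP  lex  "found"
[0,2] (S/N)/PP  <  k=1
[2,3] PP  lex  "a"
[0,3] S/N  >  k=2
[3,4] NP  lex  "quickly"
[4,5] (S\(S/N))\NP  lex  "song"
[3,5] S\(S/N)  <  k=4
[0,5] S  <  k=3

[0,5] S   <
  [0,3] S/N   >
    [0,2] (S/N)/PP   <
      [0,1] "river" : PP
      [1,2] "found" : ((S/N)/PP)\PP
    [2,3] "a" : PP
  [3,5] S\(S/N)   <
    [3,4] "quickly" : NP
    [4,5] "song" : (S\(S/N))\NP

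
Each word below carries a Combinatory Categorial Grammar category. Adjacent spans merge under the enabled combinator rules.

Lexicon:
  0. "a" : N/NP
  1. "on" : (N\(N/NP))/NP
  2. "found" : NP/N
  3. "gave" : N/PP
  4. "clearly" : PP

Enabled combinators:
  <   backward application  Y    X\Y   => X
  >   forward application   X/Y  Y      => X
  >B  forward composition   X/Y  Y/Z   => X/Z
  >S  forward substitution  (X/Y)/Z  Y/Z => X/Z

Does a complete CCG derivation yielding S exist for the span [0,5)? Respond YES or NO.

N/NP (N\(N/NP))/NP NP/N N/PP PP
CKY chart[0,5] = {N}; S ∉ chart

NO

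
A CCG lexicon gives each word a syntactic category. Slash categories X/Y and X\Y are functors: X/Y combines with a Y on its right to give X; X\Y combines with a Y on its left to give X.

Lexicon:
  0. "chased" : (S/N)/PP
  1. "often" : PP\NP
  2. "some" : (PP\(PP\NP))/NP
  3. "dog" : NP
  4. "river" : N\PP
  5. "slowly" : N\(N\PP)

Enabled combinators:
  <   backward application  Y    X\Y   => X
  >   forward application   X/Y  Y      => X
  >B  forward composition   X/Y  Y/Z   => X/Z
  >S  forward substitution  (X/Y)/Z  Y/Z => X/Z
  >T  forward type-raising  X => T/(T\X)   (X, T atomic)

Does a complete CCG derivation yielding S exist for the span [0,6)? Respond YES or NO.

YES

[0,6] S   >
  [0,4] S/N   >
    [0,1] "chased" : (S/N)/PP
    [1,4] PP   <
      [1,2] "often" : PP\NP
      [2,4] PP\(PP\NP)   >
        [2,3] "some" : (PP\(PP\NP))/NP
        [3,4] "dog" : NP
  [4,6] N   <
    [4,5] "river" : N\PP
    [5,6] "slowly" : N\(N\PP)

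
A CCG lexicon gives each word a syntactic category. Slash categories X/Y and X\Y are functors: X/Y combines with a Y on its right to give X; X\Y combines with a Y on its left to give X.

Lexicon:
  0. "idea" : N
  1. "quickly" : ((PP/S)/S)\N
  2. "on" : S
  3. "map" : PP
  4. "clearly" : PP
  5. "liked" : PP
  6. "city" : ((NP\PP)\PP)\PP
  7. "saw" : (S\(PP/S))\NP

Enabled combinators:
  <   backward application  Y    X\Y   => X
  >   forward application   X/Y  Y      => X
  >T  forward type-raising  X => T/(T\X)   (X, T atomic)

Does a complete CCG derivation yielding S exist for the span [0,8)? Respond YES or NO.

[0,8] S   <
  [0,3] PP/S   >
    [0,2] (PP/S)/S   <
      [0,1] "idea" : N
      [1,2] "quickly" : ((PP/S)/S)\N
    [2,3] "on" : S
  [3,8] S\(PP/S)   <
    [3,7] NP   >
      [3,4] NP/(NP\PP)   >T
        [3,4] "map" : PP
      [4,7] NP\PP   <
        [4,5] "clearly" : PP
        [5,7] (NP\PP)\PP   <
          [5,6] "liked" : PP
          [6,7] "city" : ((NP\PP)\PP)\PP
    [7,8] "saw" : (S\(PP/S))\NP

YES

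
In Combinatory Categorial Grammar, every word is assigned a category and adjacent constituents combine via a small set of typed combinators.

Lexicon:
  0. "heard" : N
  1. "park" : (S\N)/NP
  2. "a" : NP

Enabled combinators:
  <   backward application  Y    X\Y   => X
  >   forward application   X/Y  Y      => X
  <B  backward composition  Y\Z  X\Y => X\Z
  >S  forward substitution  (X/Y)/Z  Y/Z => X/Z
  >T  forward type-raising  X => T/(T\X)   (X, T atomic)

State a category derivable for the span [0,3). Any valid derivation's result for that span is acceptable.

S

[0,3] S   >
  [0,1] S/(S\N)   >T
    [0,1] "heard" : N
  [1,3] S\N   >
    [1,2] "park" : (S\N)/NP
    [2,3] "a" : NP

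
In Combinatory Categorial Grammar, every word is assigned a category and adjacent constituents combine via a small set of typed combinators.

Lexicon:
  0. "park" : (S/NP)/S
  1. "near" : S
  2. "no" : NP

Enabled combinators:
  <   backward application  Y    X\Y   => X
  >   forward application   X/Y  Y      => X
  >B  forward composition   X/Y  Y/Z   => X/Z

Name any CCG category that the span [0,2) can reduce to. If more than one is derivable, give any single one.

[0,3] S   >
  [0,2] S/NP   >
    [0,1] "park" : (S/NP)/S
    [1,2] "near" : S
  [2,3] "no" : NP

S/NP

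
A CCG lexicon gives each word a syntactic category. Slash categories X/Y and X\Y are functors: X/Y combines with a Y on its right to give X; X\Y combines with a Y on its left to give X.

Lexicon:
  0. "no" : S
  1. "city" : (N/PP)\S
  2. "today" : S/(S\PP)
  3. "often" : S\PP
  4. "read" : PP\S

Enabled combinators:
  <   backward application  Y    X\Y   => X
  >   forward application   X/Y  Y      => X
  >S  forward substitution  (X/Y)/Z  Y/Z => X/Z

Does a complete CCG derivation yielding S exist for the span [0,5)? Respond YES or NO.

S (N/PP)\S S/(S\PP) S\PP PP\S
CKY chart[0,5] = {N}; S ∉ chart

NO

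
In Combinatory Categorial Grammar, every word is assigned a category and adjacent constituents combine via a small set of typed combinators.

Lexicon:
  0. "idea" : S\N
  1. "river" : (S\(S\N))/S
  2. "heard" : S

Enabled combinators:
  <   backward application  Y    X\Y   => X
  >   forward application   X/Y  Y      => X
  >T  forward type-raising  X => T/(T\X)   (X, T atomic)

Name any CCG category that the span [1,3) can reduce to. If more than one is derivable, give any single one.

S\(S\N)

[0,3] S   <
  [0,1] "idea" : S\N
  [1,3] S\(S\N)   >
    [1,2] "river" : (S\(S\N))/S
    [2,3] "heard" : S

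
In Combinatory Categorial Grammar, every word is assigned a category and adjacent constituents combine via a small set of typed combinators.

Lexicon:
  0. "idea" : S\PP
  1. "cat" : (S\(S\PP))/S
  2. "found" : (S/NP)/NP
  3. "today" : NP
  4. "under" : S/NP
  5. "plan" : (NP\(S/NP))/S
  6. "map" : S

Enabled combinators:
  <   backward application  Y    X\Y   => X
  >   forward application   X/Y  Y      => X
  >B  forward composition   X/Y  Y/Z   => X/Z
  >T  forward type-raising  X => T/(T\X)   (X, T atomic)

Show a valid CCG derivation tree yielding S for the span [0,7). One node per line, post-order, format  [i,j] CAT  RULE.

[0,7] S   <
  [0,1] "idea" : S\PP
  [1,7] S\(S\PP)   >
    [1,2] "cat" : (S\(S\PP))/S
    [2,7] S   >
      [2,4] S/NP   >
        [2,3] "found" : (S/NP)/NP
        [3,4] "today" : NP
      [4,7] NP   <
        [4,5] "under" : S/NP
        [5,7] NP\(S/NP)   >
          [5,6] "plan" : (NP\(S/NP))/S
          [6,7] "map" : S

[0,1] S\PP  lex  "idea"
[1,2] (S\(S\PP))/S  lex  "cat"
[2,3] (S/NP)/NP  lex  "found"
[3,4] NP  lex  "today"
[2,4] S/NP  >  k=3
[4,5] S/NP  lex  "under"
[5,6] (NP\(S/NP))/S  lex  "plan"
[6,7] S  lex  "map"
[5,7] NP\(S/NP)  >  k=6
[4,7] NP  <  k=5
[2,7] S  >  k=4
[1,7] S\(S\PP)  >  k=2
[0,7] S  <  k=1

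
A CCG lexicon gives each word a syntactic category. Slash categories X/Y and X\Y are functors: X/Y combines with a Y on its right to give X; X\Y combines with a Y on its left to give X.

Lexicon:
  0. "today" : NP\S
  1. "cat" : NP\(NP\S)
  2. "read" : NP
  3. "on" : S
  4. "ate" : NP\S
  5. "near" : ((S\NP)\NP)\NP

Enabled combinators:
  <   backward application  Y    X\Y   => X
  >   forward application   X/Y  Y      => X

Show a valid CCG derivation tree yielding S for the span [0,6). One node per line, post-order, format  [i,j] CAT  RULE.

[0,6] S   <
  [0,2] NP   <
    [0,1] "today" : NP\S
    [1,2] "cat" : NP\(NP\S)
  [2,6] S\NP   <
    [2,3] "read" : NP
    [3,6] (S\NP)\NP   <
      [3,5] NP   <
        [3,4] "on" : S
        [4,5] "ate" : NP\S
      [5,6] "near" : ((S\NP)\NP)\NP

[0,1] NP\S  lex  "today"
[1,2] NP\(NP\S)  lex  "cat"
[0,2] NP  <  k=1
[2,3] NP  lex  "read"
[3,4] S  lex  "on"
[4,5] NP\S  lex  "ate"
[3,5] NP  <  k=4
[5,6] ((S\NP)\NP)\NP  lex  "near"
[3,6] (S\NP)\NP  <  k=5
[2,6] S\NP  <  k=3
[0,6] S  <  k=2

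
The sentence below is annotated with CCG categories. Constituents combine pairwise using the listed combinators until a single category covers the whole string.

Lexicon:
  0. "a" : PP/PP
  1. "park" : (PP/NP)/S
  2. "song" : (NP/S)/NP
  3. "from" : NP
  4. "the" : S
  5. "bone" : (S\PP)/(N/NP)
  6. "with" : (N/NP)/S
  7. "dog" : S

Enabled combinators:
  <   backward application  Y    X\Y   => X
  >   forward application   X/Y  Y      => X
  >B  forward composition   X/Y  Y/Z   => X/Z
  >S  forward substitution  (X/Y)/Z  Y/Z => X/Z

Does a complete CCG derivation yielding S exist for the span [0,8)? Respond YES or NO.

[0,8] S   <
  [0,5] PP   >
    [0,4] PP/S   >B
      [0,1] "a" : PP/PP
      [1,4] PP/S   >S
        [1,2] "park" : (PP/NP)/S
        [2,4] NP/S   >
          [2,3] "song" : (NP/S)/NP
          [3,4] "from" : NP
    [4,5] "the" : S
  [5,8] S\PP   >
    [5,6] "bone" : (S\PP)/(N/NP)
    [6,8] N/NP   >
      [6,7] "with" : (N/NP)/S
      [7,8] "dog" : S

YES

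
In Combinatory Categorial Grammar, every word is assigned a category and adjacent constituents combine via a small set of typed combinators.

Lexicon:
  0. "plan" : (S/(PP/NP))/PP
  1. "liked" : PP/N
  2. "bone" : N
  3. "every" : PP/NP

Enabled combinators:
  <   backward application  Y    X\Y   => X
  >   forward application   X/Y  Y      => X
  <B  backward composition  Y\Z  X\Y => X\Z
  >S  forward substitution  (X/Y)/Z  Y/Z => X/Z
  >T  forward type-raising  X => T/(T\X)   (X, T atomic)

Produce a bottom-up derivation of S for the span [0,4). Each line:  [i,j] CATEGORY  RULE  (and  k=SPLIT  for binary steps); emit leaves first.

[0,4] S   >
  [0,3] S/(PP/NP)   >
    [0,1] "plan" : (S/(PP/NP))/PP
    [1,3] PP   >
      [1,2] "liked" : PP/N
      [2,3] "bone" : N
  [3,4] "every" : PP/NP

[0,1] (S/(PP/NP))/PP  lex  "plan"
[1,2] PP/N  lex  "liked"
[2,3] N  lex  "bone"
[1,3] PP  >  k=2
[0,3] S/(PP/NP)  >  k=1
[3,4] PP/NP  lex  "every"
[0,4] S  >  k=3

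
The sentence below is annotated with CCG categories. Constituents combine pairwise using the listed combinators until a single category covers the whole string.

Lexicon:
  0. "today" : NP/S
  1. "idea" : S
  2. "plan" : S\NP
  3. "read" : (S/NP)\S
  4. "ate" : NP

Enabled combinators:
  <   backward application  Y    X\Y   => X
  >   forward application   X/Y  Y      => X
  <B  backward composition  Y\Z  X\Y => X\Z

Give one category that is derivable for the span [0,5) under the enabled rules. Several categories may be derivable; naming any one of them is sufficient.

S

[0,5] S   >
  [0,4] S/NP   <
    [0,3] S   <
      [0,2] NP   >
        [0,1] "today" : NP/S
        [1,2] "idea" : S
      [2,3] "plan" : S\NP
    [3,4] "read" : (S/NP)\S
  [4,5] "ate" : NP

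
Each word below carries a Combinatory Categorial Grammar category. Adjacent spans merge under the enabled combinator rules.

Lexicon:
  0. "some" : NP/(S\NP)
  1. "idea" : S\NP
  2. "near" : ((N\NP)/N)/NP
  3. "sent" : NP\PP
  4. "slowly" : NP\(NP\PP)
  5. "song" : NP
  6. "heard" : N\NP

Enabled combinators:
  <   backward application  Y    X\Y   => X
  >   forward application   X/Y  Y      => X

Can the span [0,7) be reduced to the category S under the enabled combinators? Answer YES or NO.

NO

NP/(S\NP) S\NP ((N\NP)/N)/NP NP\PP NP\(NP\PP) NP N\NP
CKY chart[0,7] = {N}; S ∉ chart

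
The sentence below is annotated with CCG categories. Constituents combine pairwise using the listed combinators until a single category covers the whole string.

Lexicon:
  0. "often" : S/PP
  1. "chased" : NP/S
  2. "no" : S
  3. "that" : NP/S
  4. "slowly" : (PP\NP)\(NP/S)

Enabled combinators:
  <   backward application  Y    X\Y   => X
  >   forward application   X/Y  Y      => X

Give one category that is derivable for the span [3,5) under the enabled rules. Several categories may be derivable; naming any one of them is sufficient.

PP\NP

[0,5] S   >
  [0,1] "often" : S/PP
  [1,5] PP   <
    [1,3] NP   >
      [1,2] "chased" : NP/S
      [2,3] "no" : S
    [3,5] PP\NP   <
      [3,4] "that" : NP/S
      [4,5] "slowly" : (PP\NP)\(NP/S)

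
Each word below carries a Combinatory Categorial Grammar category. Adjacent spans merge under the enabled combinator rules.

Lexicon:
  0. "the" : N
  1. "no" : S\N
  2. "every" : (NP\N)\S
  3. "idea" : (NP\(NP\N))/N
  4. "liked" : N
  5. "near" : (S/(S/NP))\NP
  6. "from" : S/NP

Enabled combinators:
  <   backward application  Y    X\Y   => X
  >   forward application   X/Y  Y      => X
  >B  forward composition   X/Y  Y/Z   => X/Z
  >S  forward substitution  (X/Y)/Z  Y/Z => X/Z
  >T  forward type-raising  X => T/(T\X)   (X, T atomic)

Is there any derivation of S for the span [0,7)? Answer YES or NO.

[0,7] S   >
  [0,6] S/(S/NP)   <
    [0,5] NP   <
      [0,3] NP\N   <
        [0,2] S   >
          [0,1] S/(S\N)   >T
            [0,1] "the" : N
          [1,2] "no" : S\N
        [2,3] "every" : (NP\N)\S
      [3,5] NP\(NP\N)   >
        [3,4] "idea" : (NP\(NP\N))/N
        [4,5] "liked" : N
    [5,6] "near" : (S/(S/NP))\NP
  [6,7] "from" : S/NP

YES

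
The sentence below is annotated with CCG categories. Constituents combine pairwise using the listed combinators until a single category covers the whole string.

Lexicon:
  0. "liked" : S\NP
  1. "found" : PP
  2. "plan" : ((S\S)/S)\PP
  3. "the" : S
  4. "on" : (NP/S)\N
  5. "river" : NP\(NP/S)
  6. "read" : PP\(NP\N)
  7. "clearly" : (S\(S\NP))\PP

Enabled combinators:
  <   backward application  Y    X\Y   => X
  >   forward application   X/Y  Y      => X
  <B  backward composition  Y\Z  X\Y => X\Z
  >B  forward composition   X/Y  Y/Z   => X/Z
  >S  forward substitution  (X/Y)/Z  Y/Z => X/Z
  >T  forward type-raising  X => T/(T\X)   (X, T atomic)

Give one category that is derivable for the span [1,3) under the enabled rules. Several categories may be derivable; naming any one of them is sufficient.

(S\S)/S

[0,8] S   <
  [0,4] S\NP   <B
    [0,1] "liked" : S\NP
    [1,4] S\S   >
      [1,3] (S\S)/S   <
        [1,2] "found" : PP
        [2,3] "plan" : ((S\S)/S)\PP
      [3,4] "the" : S
  [4,8] S\(S\NP)   <
    [4,7] PP   <
      [4,6] NP\N   <B
        [4,5] "on" : (NP/S)\N
        [5,6] "river" : NP\(NP/S)
      [6,7] "read" : PP\(NP\N)
    [7,8] "clearly" : (S\(S\NP))\PP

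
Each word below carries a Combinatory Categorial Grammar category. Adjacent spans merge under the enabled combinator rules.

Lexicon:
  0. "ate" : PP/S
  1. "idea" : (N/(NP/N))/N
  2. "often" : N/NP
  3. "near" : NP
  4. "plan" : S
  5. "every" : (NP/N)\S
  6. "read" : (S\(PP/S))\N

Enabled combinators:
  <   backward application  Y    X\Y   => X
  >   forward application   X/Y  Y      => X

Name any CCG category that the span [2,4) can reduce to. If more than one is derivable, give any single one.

N

[0,7] S   <
  [0,1] "ate" : PP/S
  [1,7] S\(PP/S)   <
    [1,6] N   >
      [1,4] N/(NP/N)   >
        [1,2] "idea" : (N/(NP/N))/N
        [2,4] N   >
          [2,3] "often" : N/NP
          [3,4] "near" : NP
      [4,6] NP/N   <
        [4,5] "plan" : S
        [5,6] "every" : (NP/N)\S
    [6,7] "read" : (S\(PP/S))\N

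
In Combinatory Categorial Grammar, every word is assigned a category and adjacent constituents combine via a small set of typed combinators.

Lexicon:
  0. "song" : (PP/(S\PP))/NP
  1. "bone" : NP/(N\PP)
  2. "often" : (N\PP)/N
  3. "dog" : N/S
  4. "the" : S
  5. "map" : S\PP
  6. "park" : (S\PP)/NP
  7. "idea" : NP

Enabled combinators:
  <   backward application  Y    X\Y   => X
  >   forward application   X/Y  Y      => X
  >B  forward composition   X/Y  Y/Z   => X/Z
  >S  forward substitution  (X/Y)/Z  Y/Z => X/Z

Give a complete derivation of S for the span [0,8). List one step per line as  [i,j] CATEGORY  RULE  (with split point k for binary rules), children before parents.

[0,8] S   <
  [0,6] PP   >
    [0,5] PP/(S\PP)   >
      [0,1] "song" : (PP/(S\PP))/NP
      [1,5] NP   >
        [1,2] "bone" : NP/(N\PP)
        [2,5] N\PP   >
          [2,3] "often" : (N\PP)/N
          [3,5] N   >
            [3,4] "dog" : N/S
            [4,5] "the" : S
    [5,6] "map" : S\PP
  [6,8] S\PP   >
    [6,7] "park" : (S\PP)/NP
    [7,8] "idea" : NP

[0,1] (PP/(S\PP))/NP  lex  "song"
[1,2] NP/(N\PP)  lex  "bone"
[2,3] (N\PP)/N  lex  "often"
[3,4] N/S  lex  "dog"
[4,5] S  lex  "the"
[3,5] N  >  k=4
[2,5] N\PP  >  k=3
[1,5] NP  >  k=2
[0,5] PP/(S\PP)  >  k=1
[5,6] S\PP  lex  "map"
[0,6] PP  >  k=5
[6,7] (S\PP)/NP  lex  "park"
[7,8] NP  lex  "idea"
[6,8] S\PP  >  k=7
[0,8] S  <  k=6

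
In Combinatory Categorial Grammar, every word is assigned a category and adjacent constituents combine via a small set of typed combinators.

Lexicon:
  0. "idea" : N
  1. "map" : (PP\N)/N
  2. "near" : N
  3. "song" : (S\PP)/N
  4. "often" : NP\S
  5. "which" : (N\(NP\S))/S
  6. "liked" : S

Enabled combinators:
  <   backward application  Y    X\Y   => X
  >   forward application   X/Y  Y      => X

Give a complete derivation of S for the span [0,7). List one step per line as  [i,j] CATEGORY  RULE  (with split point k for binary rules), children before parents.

[0,1] N  lex  "idea"
[1,2] (PP\N)/N  lex  "map"
[2,3] N  lex  "near"
[1,3] PP\N  >  k=2
[0,3] PP  <  k=1
[3,4] (S\PP)/N  lex  "song"
[4,5] NP\S  lex  "often"
[5,6] (N\(NP\S))/S  lex  "which"
[6,7] S  lex  "liked"
[5,7] N\(NP\S)  >  k=6
[4,7] N  <  k=5
[3,7] S\PP  >  k=4
[0,7] S  <  k=3

[0,7] S   <
  [0,3] PP   <
    [0,1] "idea" : N
    [1,3] PP\N   >
      [1,2] "map" : (PP\N)/N
      [2,3] "near" : N
  [3,7] S\PP   >
    [3,4] "song" : (S\PP)/N
    [4,7] N   <
      [4,5] "often" : NP\S
      [5,7] N\(NP\S)   >
        [5,6] "which" : (N\(NP\S))/S
        [6,7] "liked" : S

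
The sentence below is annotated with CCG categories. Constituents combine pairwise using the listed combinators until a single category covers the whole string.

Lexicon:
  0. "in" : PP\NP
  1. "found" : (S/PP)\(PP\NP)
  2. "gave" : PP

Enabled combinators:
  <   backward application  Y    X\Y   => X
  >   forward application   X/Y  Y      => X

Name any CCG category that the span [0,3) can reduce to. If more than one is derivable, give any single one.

[0,3] S   >
  [0,2] S/PP   <
    [0,1] "in" : PP\NP
    [1,2] "found" : (S/PP)\(PP\NP)
  [2,3] "gave" : PP

S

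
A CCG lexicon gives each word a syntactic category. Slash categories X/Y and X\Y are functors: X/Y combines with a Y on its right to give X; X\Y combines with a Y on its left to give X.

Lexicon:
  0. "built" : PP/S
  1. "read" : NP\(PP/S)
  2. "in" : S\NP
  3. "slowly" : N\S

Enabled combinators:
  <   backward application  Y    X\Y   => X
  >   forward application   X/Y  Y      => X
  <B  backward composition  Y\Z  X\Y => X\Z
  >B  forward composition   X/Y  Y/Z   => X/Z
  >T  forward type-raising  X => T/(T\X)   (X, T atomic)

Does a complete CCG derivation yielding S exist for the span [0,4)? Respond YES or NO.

PP/S NP\(PP/S) S\NP N\S
CKY chart[0,4] = {N, N/(N\N), NP/(NP\N), PP/(PP\N), S/(S\N)}; S ∉ chart

NO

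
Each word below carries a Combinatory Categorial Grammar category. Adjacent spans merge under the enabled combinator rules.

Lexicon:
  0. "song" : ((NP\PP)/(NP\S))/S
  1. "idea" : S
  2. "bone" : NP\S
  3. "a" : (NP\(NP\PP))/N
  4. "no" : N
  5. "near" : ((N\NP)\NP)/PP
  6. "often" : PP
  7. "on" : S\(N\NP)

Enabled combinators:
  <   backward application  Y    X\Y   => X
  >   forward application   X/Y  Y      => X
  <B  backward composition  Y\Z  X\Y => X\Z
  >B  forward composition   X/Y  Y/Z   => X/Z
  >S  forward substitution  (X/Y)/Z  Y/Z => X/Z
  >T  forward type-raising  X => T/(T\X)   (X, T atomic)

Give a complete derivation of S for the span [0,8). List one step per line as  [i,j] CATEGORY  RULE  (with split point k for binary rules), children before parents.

[0,8] S   <
  [0,5] NP   <
    [0,3] NP\PP   >
      [0,2] (NP\PP)/(NP\S)   >
        [0,1] "song" : ((NP\PP)/(NP\S))/S
        [1,2] "idea" : S
      [2,3] "bone" : NP\S
    [3,5] NP\(NP\PP)   >
      [3,4] "a" : (NP\(NP\PP))/N
      [4,5] "no" : N
  [5,8] S\NP   <B
    [5,7] (N\NP)\NP   >
      [5,6] "near" : ((N\NP)\NP)/PP
      [6,7] "often" : PP
    [7,8] "on" : S\(N\NP)

[0,1] ((NP\PP)/(NP\S))/S  lex  "song"
[1,2] S  lex  "idea"
[0,2] (NP\PP)/(NP\S)  >  k=1
[2,3] NP\S  lex  "bone"
[0,3] NP\PP  >  k=2
[3,4] (NP\(NP\PP))/N  lex  "a"
[4,5] N  lex  "no"
[3,5] NP\(NP\PP)  >  k=4
[0,5] NP  <  k=3
[5,6] ((N\NP)\NP)/PP  lex  "near"
[6,7] PP  lex  "often"
[5,7] (N\NP)\NP  >  k=6
[7,8] S\(N\NP)  lex  "on"
[5,8] S\NP  <B  k=7
[0,8] S  <  k=5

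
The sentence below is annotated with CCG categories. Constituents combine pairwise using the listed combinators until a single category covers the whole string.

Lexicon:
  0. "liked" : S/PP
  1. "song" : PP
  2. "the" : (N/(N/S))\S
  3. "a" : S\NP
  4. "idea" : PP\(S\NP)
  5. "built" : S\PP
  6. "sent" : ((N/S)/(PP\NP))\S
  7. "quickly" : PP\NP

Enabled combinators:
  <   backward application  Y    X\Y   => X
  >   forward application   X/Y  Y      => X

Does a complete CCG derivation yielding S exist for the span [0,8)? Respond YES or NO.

NO

S/PP PP (N/(N/S))\S S\NP PP\(S\NP) S\PP ((N/S)/(PP\NP))\S PP\NP
CKY chart[0,8] = {N}; S ∉ chart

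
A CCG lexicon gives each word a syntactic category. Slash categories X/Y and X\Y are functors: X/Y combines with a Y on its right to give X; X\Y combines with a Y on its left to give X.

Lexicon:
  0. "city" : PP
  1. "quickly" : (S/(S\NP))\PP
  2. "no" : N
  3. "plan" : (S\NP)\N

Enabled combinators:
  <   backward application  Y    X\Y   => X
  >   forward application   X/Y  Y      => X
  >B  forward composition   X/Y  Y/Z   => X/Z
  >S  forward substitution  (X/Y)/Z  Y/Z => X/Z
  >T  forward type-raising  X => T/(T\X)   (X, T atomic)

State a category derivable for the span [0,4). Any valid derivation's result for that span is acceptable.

S

[0,4] S   >
  [0,2] S/(S\NP)   <
    [0,1] "city" : PP
    [1,2] "quickly" : (S/(S\NP))\PP
  [2,4] S\NP   <
    [2,3] "no" : N
    [3,4] "plan" : (S\NP)\N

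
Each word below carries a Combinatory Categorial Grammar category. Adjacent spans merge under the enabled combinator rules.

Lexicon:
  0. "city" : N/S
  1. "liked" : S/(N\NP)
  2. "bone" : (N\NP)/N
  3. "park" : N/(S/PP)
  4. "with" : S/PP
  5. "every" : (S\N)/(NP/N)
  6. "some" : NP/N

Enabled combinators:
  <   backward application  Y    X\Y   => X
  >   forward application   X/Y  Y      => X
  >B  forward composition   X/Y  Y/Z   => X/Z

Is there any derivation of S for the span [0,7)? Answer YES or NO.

[0,7] S   <
  [0,5] N   >
    [0,1] "city" : N/S
    [1,5] S   >
      [1,2] "liked" : S/(N\NP)
      [2,5] N\NP   >
        [2,3] "bone" : (N\NP)/N
        [3,5] N   >
          [3,4] "park" : N/(S/PP)
          [4,5] "with" : S/PP
  [5,7] S\N   >
    [5,6] "every" : (S\N)/(NP/N)
    [6,7] "some" : NP/N

YES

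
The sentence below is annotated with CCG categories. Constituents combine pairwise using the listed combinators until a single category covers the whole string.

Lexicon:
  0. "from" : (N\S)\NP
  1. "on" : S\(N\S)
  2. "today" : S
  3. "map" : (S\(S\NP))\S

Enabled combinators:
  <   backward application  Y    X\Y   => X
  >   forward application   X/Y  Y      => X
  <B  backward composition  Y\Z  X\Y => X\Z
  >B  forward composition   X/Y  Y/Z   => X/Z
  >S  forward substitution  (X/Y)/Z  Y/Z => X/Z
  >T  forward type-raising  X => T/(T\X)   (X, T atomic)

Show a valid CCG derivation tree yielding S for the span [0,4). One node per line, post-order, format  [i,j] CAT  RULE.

[0,1] (N\S)\NP  lex  "from"
[1,2] S\(N\S)  lex  "on"
[0,2] S\NP  <B  k=1
[2,3] S  lex  "today"
[3,4] (S\(S\NP))\S  lex  "map"
[2,4] S\(S\NP)  <  k=3
[0,4] S  <  k=2

[0,4] S   <
  [0,2] S\NP   <B
    [0,1] "from" : (N\S)\NP
    [1,2] "on" : S\(N\S)
  [2,4] S\(S\NP)   <
    [2,3] "today" : S
    [3,4] "map" : (S\(S\NP))\S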